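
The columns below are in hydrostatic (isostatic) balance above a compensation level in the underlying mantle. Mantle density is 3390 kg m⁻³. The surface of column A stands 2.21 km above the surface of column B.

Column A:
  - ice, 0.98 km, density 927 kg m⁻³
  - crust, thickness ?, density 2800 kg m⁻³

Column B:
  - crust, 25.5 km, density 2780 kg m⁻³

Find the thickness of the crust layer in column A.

Take the compensation level at the base of the deeper column (depth z_c below the surface of column A) and equate Σ ρ_i t_i down to z_c; mantle fills any gap and the z_c terms cancel.
Column A: 0.98×927 + x×2800 + (z_c − 0.98 − x)×3390
Column B: 2.21×0 + 25.5×2780 + (z_c − 2.21 − 25.5)×3390
The z_c×3390 term appears on both sides and cancels. Collect the known terms of each column as K = Σ(ρt)_known − 3390 × (depth of known layers): K_A = 908.46 − 3390×0.98 = −2413.74; K_B = 70890 − 3390×(2.21 + 25.5) = −23046.9.
Balance: K_A − x×(3390 − 2800) = K_B, so x = (K_A − K_B)/(3390 − 2800) = 20633.2/590 = 35 km.

35 km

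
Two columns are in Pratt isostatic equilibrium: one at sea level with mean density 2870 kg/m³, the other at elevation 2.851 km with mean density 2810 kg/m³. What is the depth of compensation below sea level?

ρ_ref D = ρ (D + h) → D (ρ_ref − ρ) = ρ h.
D = ρ h/(ρ_ref − ρ) = 2810 × 2.851 km/(2870 − 2810) = 134 km.

134 km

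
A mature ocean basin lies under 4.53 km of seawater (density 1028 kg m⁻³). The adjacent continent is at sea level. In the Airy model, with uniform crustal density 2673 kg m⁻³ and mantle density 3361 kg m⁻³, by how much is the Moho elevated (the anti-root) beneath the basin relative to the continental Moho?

10.8 km

Balancing pressure at the compensation depth: replacing crust with seawater at the top is compensated by replacing crust with mantle at the base: d (ρ_c − ρ_w) = a (ρ_m − ρ_c).
a = d (ρ_c − ρ_w)/(ρ_m − ρ_c) = 4.53 km × 1645/688 = 10.8 km.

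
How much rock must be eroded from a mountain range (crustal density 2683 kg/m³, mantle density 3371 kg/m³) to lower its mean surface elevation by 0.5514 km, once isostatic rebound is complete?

2.7 km

Net drop Δ = e − u = e − e ρ_c/ρ_m = e (ρ_m − ρ_c)/ρ_m.
e = Δ ρ_m/(ρ_m − ρ_c) = 0.5514 km × 3371/688 = 2.7 km.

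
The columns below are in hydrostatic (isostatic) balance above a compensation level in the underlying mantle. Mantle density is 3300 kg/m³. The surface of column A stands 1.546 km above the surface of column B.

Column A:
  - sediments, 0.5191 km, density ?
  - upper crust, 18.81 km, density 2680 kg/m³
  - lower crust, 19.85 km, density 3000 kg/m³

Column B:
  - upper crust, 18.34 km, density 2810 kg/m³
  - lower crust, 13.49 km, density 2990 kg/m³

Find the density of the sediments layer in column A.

Take the compensation level at the base of the deeper column (depth z_c below the surface of column A) and equate Σ ρ_i t_i down to z_c; mantle fills any gap and the z_c terms cancel.
Column A: 0.5191×ρ + 18.81×2680 + 19.85×3000 + (z_c − 39.1791)×3300
Column B: 1.546×0 + 18.34×2810 + 13.49×2990 + (z_c − 1.546 − 31.83)×3300
The z_c×3300 term appears on both sides and cancels. Collect the known terms of each column as K = Σ(ρt)_known − 3300 × (depth of known layers): K_A = 109960.8 − 3300×39.1791 = −19330.23; K_B = 91870.5 − 3300×(1.546 + 31.83) = −18270.3.
Balance: K_A + 0.5191×ρ = K_B, so ρ = (K_B − K_A)/0.5191 = 1059.93/0.5191 = 2040 kg/m³.

2040 kg/m³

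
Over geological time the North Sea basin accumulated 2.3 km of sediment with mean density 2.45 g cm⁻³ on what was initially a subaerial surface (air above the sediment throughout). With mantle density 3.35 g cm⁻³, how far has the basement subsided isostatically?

Subaerial load: s = t ρ_sed / ρ_m = 2.3 km × 2.45/3.35 = 1.68 km.

1.68 km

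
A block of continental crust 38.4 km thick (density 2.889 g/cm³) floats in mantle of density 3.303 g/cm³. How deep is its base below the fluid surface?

Draft d = t ρ_obj/ρ_fluid = 38.4 km × 2.889/3.303 = 33.6 km.

33.6 km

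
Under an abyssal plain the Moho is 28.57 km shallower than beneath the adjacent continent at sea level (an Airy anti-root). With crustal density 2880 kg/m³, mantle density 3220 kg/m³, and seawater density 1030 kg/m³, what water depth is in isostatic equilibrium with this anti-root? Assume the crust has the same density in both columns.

Replacing a thickness d of crust by seawater at the top must be balanced by replacing crust with mantle at the base: d (ρ_c − ρ_w) = a (ρ_m − ρ_c).
d = a (ρ_m − ρ_c)/(ρ_c − ρ_w) = 28.57 km × 340/1850 = 5.25 km.

5.25 km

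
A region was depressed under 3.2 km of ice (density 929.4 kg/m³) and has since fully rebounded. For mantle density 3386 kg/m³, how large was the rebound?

Removing the load lets mantle flow back in; uplift u satisfies ρ_ice t = ρ_m u.
u = t ρ_ice/ρ_m = 3.2 km × 929.4/3386 = 0.878 km.

0.878 km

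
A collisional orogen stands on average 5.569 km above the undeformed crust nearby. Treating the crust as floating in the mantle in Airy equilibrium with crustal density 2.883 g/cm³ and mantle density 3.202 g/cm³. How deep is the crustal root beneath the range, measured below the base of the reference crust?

50.3 km

For local isostatic compensation: the weight of the topography is balanced by the buoyancy of the root, ρ_c h = (ρ_m − ρ_c) r.
r = h · ρ_c / (ρ_m − ρ_c) = 5.569 km × 2.883 / (3.202 − 2.883) = 50.3 km.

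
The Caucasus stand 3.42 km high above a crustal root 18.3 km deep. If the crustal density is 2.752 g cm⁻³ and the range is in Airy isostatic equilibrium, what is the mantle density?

Airy balance: ρ_c h = (ρ_m − ρ_c) r → ρ_m = ρ_c (1 + h/r).
ρ_m = 2.752 × (1 + 3.42 km/18.3 km) = 3.27 g cm⁻³.

3.27 g cm⁻³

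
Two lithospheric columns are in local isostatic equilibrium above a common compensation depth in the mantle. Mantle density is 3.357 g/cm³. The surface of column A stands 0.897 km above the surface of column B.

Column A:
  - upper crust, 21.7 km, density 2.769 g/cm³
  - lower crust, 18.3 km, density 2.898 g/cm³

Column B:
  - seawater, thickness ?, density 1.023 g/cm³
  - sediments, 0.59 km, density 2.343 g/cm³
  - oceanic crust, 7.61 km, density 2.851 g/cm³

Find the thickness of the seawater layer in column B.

5.87 km

Take the compensation level at the base of the deeper column (depth z_c below the surface of column A) and equate Σ ρ_i t_i down to z_c; mantle fills any gap and the z_c terms cancel.
Column A: 21.7×2.769 + 18.3×2.898 + (z_c − 40)×3.357
Column B: 0.897×0 + x×1.023 + 0.59×2.343 + 7.61×2.851 + (z_c − 0.897 − 8.2 − x)×3.357
The z_c×3.357 term appears on both sides and cancels. Collect the known terms of each column as K = Σ(ρt)_known − 3.357 × (depth of known layers): K_A = 113.1207 − 3.357×40 = −21.1593; K_B = 23.07848 − 3.357×(0.897 + 8.2) = −7.460149.
Balance: K_A = K_B − x×(3.357 − 1.023), so x = (K_B − K_A)/(3.357 − 1.023) = 13.6992/2.334 = 5.87 km.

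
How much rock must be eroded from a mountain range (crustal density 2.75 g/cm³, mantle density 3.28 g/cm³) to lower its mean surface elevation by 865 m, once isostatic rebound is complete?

5350 m

Net drop Δ = e − u = e − e ρ_c/ρ_m = e (ρ_m − ρ_c)/ρ_m.
e = Δ ρ_m/(ρ_m − ρ_c) = 865 m × 3.28/0.53 = 5350 m.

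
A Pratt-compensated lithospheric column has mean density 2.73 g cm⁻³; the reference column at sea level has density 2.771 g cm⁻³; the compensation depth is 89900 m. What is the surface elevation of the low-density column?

1350 m

ρ_ref D = ρ (D + h) → h = D (ρ_ref − ρ)/ρ.
h = 89900 m × (2.771 − 2.73)/2.73 = 1350 m.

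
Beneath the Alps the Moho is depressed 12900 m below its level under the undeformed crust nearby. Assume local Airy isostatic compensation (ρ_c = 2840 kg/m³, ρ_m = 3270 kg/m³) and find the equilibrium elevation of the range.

In Airy isostatic equilibrium: ρ_c h = (ρ_m − ρ_c) r.
h = r (ρ_m − ρ_c) / ρ_c = 12900 m × (3270 − 2840) / 2840 = 1950 m.

1950 m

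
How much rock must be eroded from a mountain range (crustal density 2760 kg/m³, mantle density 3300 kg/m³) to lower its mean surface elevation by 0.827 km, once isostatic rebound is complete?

Net drop Δ = e − u = e − e ρ_c/ρ_m = e (ρ_m − ρ_c)/ρ_m.
e = Δ ρ_m/(ρ_m − ρ_c) = 0.827 km × 3300/540 = 5.05 km.

5.05 km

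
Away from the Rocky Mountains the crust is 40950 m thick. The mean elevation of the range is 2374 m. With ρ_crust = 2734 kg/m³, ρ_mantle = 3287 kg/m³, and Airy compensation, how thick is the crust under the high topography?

55100 m

Root depth r = h ρ_c / (ρ_m − ρ_c) = 2374 m × 2734 / 553 = 11740 m.
Total thickness = T + h + r = 40950 m + 2374 m + 11740 m = 55100 m.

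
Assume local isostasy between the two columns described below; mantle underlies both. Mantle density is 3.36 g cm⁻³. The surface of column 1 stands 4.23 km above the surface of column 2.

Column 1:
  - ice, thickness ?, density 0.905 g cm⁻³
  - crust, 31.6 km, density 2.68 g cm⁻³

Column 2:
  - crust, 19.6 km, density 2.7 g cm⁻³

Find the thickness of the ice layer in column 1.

Take the compensation level at the base of the deeper column (depth z_c below the surface of column 1) and equate Σ ρ_i t_i down to z_c; mantle fills any gap and the z_c terms cancel.
Column 1: x×0.905 + 31.6×2.68 + (z_c − 31.6 − x)×3.36
Column 2: 4.23×0 + 19.6×2.7 + (z_c − 4.23 − 19.6)×3.36
The z_c×3.36 term appears on both sides and cancels. Collect the known terms of each column as K = Σ(ρt)_known − 3.36 × (depth of known layers): K_1 = 84.688 − 3.36×31.6 = −21.488; K_2 = 52.92 − 3.36×(4.23 + 19.6) = −27.1488.
Balance: K_1 − x×(3.36 − 0.905) = K_2, so x = (K_1 − K_2)/(3.36 − 0.905) = 5.6608/2.455 = 2.31 km.

2.31 km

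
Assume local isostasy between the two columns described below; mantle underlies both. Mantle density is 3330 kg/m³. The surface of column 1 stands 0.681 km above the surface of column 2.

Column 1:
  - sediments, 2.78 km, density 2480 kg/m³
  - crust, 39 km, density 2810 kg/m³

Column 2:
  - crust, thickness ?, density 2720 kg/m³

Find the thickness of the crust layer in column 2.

33.4 km

Take the compensation level at the base of the deeper column (depth z_c below the surface of column 1) and equate Σ ρ_i t_i down to z_c; mantle fills any gap and the z_c terms cancel.
Column 1: 2.78×2480 + 39×2810 + (z_c − 41.78)×3330
Column 2: 0.681×0 + x×2720 + (z_c − 0.681 − 0 − x)×3330
The z_c×3330 term appears on both sides and cancels. Collect the known terms of each column as K = Σ(ρt)_known − 3330 × (depth of known layers): K_1 = 116484.4 − 3330×41.78 = −22643; K_2 = 0 − 3330×(0.681 + 0) = −2267.73.
Balance: K_1 = K_2 − x×(3330 − 2720), so x = (K_2 − K_1)/(3330 − 2720) = 20375.3/610 = 33.4 km.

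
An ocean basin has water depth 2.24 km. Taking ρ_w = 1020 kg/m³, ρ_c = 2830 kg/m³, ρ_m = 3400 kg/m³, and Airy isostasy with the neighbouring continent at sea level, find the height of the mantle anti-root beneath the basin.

7.11 km

In Airy isostatic equilibrium: replacing crust with seawater at the top is compensated by replacing crust with mantle at the base: d (ρ_c − ρ_w) = a (ρ_m − ρ_c).
a = d (ρ_c − ρ_w)/(ρ_m − ρ_c) = 2.24 km × 1810/570 = 7.11 km.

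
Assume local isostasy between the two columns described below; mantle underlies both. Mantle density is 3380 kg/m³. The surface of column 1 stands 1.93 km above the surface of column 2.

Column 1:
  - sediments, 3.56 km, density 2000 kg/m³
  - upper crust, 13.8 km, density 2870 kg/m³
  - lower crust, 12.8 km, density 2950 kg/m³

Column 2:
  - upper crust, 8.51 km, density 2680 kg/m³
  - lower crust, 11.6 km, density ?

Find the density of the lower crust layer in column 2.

Take the compensation level at the base of the deeper column (depth z_c below the surface of column 1) and equate Σ ρ_i t_i down to z_c; mantle fills any gap and the z_c terms cancel.
Column 1: 3.56×2000 + 13.8×2870 + 12.8×2950 + (z_c − 30.16)×3380
Column 2: 1.93×0 + 8.51×2680 + 11.6×ρ + (z_c − 1.93 − 20.11)×3380
The z_c×3380 term appears on both sides and cancels. Collect the known terms of each column as K = Σ(ρt)_known − 3380 × (depth of known layers): K_1 = 84486 − 3380×30.16 = −17454.8; K_2 = 22806.8 − 3380×(1.93 + 20.11) = −51688.4.
Balance: K_1 = K_2 + 11.6×ρ, so ρ = (K_1 − K_2)/11.6 = 34233.6/11.6 = 2950 kg/m³.

2950 kg/m³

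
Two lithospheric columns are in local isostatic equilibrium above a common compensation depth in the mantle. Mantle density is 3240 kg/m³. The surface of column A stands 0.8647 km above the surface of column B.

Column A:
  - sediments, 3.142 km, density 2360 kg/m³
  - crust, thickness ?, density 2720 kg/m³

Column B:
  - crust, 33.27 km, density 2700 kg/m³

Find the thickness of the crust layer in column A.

34.6 km

Take the compensation level at the base of the deeper column (depth z_c below the surface of column A) and equate Σ ρ_i t_i down to z_c; mantle fills any gap and the z_c terms cancel.
Column A: 3.142×2360 + x×2720 + (z_c − 3.142 − x)×3240
Column B: 0.8647×0 + 33.27×2700 + (z_c − 0.8647 − 33.27)×3240
The z_c×3240 term appears on both sides and cancels. Collect the known terms of each column as K = Σ(ρt)_known − 3240 × (depth of known layers): K_A = 7415.12 − 3240×3.142 = −2764.96; K_B = 89829 − 3240×(0.8647 + 33.27) = −20767.428.
Balance: K_A − x×(3240 − 2720) = K_B, so x = (K_A − K_B)/(3240 − 2720) = 18002.5/520 = 34.6 km.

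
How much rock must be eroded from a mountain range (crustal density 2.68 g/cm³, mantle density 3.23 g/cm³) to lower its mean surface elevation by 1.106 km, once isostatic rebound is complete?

Net drop Δ = e − u = e − e ρ_c/ρ_m = e (ρ_m − ρ_c)/ρ_m.
e = Δ ρ_m/(ρ_m − ρ_c) = 1.106 km × 3.23/0.55 = 6.5 km.

6.5 km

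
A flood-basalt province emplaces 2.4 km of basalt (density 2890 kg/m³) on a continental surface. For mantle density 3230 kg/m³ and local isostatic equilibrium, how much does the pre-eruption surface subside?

Subaerial loading: s = t ρ_load / ρ_m.
s = 2.4 km × 2890/3230 = 2.15 km.

2.15 km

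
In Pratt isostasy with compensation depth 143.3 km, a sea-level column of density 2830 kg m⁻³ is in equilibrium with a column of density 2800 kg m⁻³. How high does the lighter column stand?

ρ_ref D = ρ (D + h) → h = D (ρ_ref − ρ)/ρ.
h = 143.3 km × (2830 − 2800)/2800 = 1.54 km.

1.54 km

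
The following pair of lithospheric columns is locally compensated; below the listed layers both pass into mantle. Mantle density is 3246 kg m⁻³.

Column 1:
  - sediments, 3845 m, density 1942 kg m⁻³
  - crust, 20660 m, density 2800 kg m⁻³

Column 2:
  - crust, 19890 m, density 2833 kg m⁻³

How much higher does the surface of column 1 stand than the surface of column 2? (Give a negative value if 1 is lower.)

For any compensation level in the mantle, the mantle terms cancel and isostasy reduces to e = (Σt_1 − Σt_2) − (Σ(ρt)_1 − Σ(ρt)_2) / ρ_m.
Σt_1 = 24505 m; Σt_2 = 19890 m; Σ(ρt)_1 = 65314990; Σ(ρt)_2 = 56348370 (in m·kg m⁻³).
e = (24505 − 19890) − (65314990 − 56348370) / 3246 = 1850 m.

1850 m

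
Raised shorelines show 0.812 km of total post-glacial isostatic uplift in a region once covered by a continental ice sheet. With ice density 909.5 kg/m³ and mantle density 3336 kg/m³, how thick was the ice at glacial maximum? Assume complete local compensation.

2.98 km

u = t ρ_ice/ρ_m → t = u ρ_m/ρ_ice = 0.812 km × 3336/909.5 = 2.98 km.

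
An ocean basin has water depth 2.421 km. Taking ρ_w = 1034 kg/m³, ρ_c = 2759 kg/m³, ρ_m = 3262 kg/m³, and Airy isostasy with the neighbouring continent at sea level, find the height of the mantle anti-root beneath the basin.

Isostatic balance requires: replacing crust with seawater at the top is compensated by replacing crust with mantle at the base: d (ρ_c − ρ_w) = a (ρ_m − ρ_c).
a = d (ρ_c − ρ_w)/(ρ_m − ρ_c) = 2.421 km × 1725/503 = 8.3 km.

8.3 km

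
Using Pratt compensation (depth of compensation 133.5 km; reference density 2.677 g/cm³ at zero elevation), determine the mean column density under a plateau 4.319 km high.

2.59 g/cm³

Pratt balance: ρ_ref D = ρ (D + h).
ρ = ρ_ref D/(D + h) = 2.677 × 133.5 km/(133.5 km + 4.319 km) = 2.59 g/cm³.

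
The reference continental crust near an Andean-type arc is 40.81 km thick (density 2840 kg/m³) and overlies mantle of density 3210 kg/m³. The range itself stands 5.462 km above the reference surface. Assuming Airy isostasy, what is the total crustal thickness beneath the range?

Root depth r = h ρ_c / (ρ_m − ρ_c) = 5.462 km × 2840 / 370 = 41.92 km.
Total thickness = T + h + r = 40.81 km + 5.462 km + 41.92 km = 88.2 km.

88.2 km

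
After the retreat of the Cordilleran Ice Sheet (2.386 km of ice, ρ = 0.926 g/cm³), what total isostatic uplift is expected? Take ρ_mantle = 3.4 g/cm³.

0.65 km

Removing the load lets mantle flow back in; uplift u satisfies ρ_ice t = ρ_m u.
u = t ρ_ice/ρ_m = 2.386 km × 0.926/3.4 = 0.65 km.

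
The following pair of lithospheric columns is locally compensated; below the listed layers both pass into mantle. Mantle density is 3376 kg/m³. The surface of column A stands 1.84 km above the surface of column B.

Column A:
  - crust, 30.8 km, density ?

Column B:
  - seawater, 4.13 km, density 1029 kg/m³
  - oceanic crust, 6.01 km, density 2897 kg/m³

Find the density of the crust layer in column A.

2770 kg/m³

Take the compensation level at the base of the deeper column (depth z_c below the surface of column A) and equate Σ ρ_i t_i down to z_c; mantle fills any gap and the z_c terms cancel.
Column A: 30.8×ρ + (z_c − 30.8)×3376
Column B: 1.84×0 + 4.13×1029 + 6.01×2897 + (z_c − 1.84 − 10.14)×3376
The z_c×3376 term appears on both sides and cancels. Collect the known terms of each column as K = Σ(ρt)_known − 3376 × (depth of known layers): K_A = 0 − 3376×30.8 = −103980.8; K_B = 21660.74 − 3376×(1.84 + 10.14) = −18783.74.
Balance: K_A + 30.8×ρ = K_B, so ρ = (K_B − K_A)/30.8 = 85197.1/30.8 = 2770 kg/m³.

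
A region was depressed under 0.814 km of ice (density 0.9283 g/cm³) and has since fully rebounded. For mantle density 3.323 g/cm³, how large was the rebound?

0.227 km

Removing the load lets mantle flow back in; uplift u satisfies ρ_ice t = ρ_m u.
u = t ρ_ice/ρ_m = 0.814 km × 0.9283/3.323 = 0.227 km.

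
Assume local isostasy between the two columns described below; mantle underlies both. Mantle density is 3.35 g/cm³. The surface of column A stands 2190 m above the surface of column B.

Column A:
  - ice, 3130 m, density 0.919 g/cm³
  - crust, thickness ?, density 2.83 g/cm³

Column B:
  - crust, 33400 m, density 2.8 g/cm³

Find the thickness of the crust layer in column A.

34800 m

Take the compensation level at the base of the deeper column (depth z_c below the surface of column A) and equate Σ ρ_i t_i down to z_c; mantle fills any gap and the z_c terms cancel.
Column A: 3130×0.919 + x×2.83 + (z_c − 3130 − x)×3.35
Column B: 2190×0 + 33400×2.8 + (z_c − 2190 − 33400)×3.35
The z_c×3.35 term appears on both sides and cancels. Collect the known terms of each column as K = Σ(ρt)_known − 3.35 × (depth of known layers): K_A = 2876.47 − 3.35×3130 = −7609.03; K_B = 93520 − 3.35×(2190 + 33400) = −25706.5.
Balance: K_A − x×(3.35 − 2.83) = K_B, so x = (K_A − K_B)/(3.35 − 2.83) = 18097.5/0.52 = 34800 m.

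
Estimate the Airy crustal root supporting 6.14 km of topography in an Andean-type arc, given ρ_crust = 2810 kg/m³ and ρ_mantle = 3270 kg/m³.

37.5 km

By Archimedes' principle applied to the lithosphere: the weight of the topography is balanced by the buoyancy of the root, ρ_c h = (ρ_m − ρ_c) r.
r = h · ρ_c / (ρ_m − ρ_c) = 6.14 km × 2810 / (3270 − 2810) = 37.5 km.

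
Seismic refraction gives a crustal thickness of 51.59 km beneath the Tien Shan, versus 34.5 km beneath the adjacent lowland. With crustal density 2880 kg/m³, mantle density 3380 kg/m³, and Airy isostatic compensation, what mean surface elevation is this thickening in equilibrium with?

Excess crust Δ = 51.59 km − 34.5 km = 17.09 km, split between elevation h and root r with h + r = Δ.
Airy balance ρ_c h = (ρ_m − ρ_c) r gives r = h ρ_c/(ρ_m − ρ_c), so h (1 + ρ_c/(ρ_m − ρ_c)) = Δ, i.e. h = Δ (ρ_m − ρ_c)/ρ_m.
h = 17.09 km × 500/3380 = 2.53 km.

2.53 km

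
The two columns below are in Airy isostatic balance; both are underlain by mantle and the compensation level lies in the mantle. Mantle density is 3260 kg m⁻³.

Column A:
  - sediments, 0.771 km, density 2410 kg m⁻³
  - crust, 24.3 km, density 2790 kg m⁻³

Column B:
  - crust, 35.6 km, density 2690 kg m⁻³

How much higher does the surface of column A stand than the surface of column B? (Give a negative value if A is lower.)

For any compensation level in the mantle, the mantle terms cancel and isostasy reduces to e = (Σt_A − Σt_B) − (Σ(ρt)_A − Σ(ρt)_B) / ρ_m.
Σt_A = 25.071 km; Σt_B = 35.6 km; Σ(ρt)_A = 69655.11; Σ(ρt)_B = 95764 (in km·kg m⁻³).
e = (25.071 − 35.6) − (69655.11 − 95764) / 3260 = −2.52 km.

−2.52 km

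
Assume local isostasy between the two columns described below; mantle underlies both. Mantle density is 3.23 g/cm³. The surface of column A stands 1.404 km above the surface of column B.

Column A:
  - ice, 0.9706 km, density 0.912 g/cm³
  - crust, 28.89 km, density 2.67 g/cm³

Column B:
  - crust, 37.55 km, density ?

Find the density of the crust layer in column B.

Take the compensation level at the base of the deeper column (depth z_c below the surface of column A) and equate Σ ρ_i t_i down to z_c; mantle fills any gap and the z_c terms cancel.
Column A: 0.9706×0.912 + 28.89×2.67 + (z_c − 29.8606)×3.23
Column B: 1.404×0 + 37.55×ρ + (z_c − 1.404 − 37.55)×3.23
The z_c×3.23 term appears on both sides and cancels. Collect the known terms of each column as K = Σ(ρt)_known − 3.23 × (depth of known layers): K_A = 78.0214872 − 3.23×29.8606 = −18.4282508; K_B = 0 − 3.23×(1.404 + 37.55) = −125.82142.
Balance: K_A = K_B + 37.55×ρ, so ρ = (K_A − K_B)/37.55 = 107.393/37.55 = 2.86 g/cm³.

2.86 g/cm³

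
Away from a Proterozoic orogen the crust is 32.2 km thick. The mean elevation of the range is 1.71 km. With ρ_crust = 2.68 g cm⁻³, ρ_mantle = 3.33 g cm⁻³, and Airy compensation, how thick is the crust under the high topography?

41 km

Root depth r = h ρ_c / (ρ_m − ρ_c) = 1.71 km × 2.68 / 0.65 = 7.05 km.
Total thickness = T + h + r = 32.2 km + 1.71 km + 7.05 km = 41 km.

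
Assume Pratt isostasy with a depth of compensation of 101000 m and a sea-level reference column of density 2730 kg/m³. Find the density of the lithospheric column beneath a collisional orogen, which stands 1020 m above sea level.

Pratt balance: ρ_ref D = ρ (D + h).
ρ = ρ_ref D/(D + h) = 2730 × 101000 m/(101000 m + 1020 m) = 2700 kg/m³.

2700 kg/m³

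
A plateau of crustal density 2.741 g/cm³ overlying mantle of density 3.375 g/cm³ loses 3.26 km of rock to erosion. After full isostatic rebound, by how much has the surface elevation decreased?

0.612 km

Rebound u = e ρ_c/ρ_m = 3.26 km × 2.741/3.375 = 2.648 km.
Net surface drop = e − u = 3.26 km − 2.648 km = e (ρ_m − ρ_c)/ρ_m = 0.612 km.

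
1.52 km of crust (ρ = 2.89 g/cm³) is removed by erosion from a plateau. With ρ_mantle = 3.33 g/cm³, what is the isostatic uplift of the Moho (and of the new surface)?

Unloading: uplift u = e ρ_c/ρ_m = 1.52 km × 2.89/3.33 = 1.32 km.

1.32 km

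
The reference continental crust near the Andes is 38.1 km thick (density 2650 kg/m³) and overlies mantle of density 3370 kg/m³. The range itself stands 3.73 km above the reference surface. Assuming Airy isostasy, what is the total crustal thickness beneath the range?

Root depth r = h ρ_c / (ρ_m − ρ_c) = 3.73 km × 2650 / 720 = 13.73 km.
Total thickness = T + h + r = 38.1 km + 3.73 km + 13.73 km = 55.6 km.

55.6 km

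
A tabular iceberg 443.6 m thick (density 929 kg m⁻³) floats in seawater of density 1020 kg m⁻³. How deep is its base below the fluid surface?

Draft d = t ρ_obj/ρ_fluid = 443.6 m × 929/1020 = 404 m.

404 m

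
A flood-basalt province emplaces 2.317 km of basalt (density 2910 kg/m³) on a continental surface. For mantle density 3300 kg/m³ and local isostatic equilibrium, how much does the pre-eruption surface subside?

2.04 km

Subaerial loading: s = t ρ_load / ρ_m.
s = 2.317 km × 2910/3300 = 2.04 km.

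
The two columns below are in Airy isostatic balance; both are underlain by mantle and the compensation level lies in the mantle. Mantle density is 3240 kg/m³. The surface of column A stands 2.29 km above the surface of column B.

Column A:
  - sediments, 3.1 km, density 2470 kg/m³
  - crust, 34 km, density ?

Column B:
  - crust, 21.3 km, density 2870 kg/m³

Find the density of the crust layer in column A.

2860 kg/m³

Take the compensation level at the base of the deeper column (depth z_c below the surface of column A) and equate Σ ρ_i t_i down to z_c; mantle fills any gap and the z_c terms cancel.
Column A: 3.1×2470 + 34×ρ + (z_c − 37.1)×3240
Column B: 2.29×0 + 21.3×2870 + (z_c − 2.29 − 21.3)×3240
The z_c×3240 term appears on both sides and cancels. Collect the known terms of each column as K = Σ(ρt)_known − 3240 × (depth of known layers): K_A = 7657 − 3240×37.1 = −112547; K_B = 61131 − 3240×(2.29 + 21.3) = −15300.6.
Balance: K_A + 34×ρ = K_B, so ρ = (K_B − K_A)/34 = 97246.4/34 = 2860 kg/m³.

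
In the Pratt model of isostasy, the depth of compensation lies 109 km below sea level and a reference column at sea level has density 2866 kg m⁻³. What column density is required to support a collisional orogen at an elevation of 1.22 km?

Pratt balance: ρ_ref D = ρ (D + h).
ρ = ρ_ref D/(D + h) = 2866 × 109 km/(109 km + 1.22 km) = 2830 kg m⁻³.

2830 kg m⁻³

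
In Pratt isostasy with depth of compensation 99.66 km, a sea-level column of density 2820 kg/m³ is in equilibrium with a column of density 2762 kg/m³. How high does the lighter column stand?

ρ_ref D = ρ (D + h) → h = D (ρ_ref − ρ)/ρ.
h = 99.66 km × (2820 − 2762)/2762 = 2.09 km.

2.09 km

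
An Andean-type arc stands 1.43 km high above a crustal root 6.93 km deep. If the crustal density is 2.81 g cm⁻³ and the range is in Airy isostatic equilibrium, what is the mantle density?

3.39 g cm⁻³

Airy balance: ρ_c h = (ρ_m − ρ_c) r → ρ_m = ρ_c (1 + h/r).
ρ_m = 2.81 × (1 + 1.43 km/6.93 km) = 3.39 g cm⁻³.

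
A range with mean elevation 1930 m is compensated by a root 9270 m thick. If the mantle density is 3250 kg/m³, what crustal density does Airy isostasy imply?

ρ_c h = (ρ_m − ρ_c) r → ρ_c (h + r) = ρ_m r → ρ_c = ρ_m r / (h + r).
ρ_c = 3250 × 9270 m / (1930 m + 9270 m) = 2690 kg/m³.

2690 kg/m³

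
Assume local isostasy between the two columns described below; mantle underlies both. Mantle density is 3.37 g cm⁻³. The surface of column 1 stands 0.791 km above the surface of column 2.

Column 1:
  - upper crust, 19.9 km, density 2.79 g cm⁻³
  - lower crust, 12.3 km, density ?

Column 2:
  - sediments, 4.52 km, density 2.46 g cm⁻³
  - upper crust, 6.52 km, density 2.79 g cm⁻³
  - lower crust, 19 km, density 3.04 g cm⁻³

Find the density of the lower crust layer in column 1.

2.94 g cm⁻³

Take the compensation level at the base of the deeper column (depth z_c below the surface of column 1) and equate Σ ρ_i t_i down to z_c; mantle fills any gap and the z_c terms cancel.
Column 1: 19.9×2.79 + 12.3×ρ + (z_c − 32.2)×3.37
Column 2: 0.791×0 + 4.52×2.46 + 6.52×2.79 + 19×3.04 + (z_c − 0.791 − 30.04)×3.37
The z_c×3.37 term appears on both sides and cancels. Collect the known terms of each column as K = Σ(ρt)_known − 3.37 × (depth of known layers): K_1 = 55.521 − 3.37×32.2 = −52.993; K_2 = 87.07 − 3.37×(0.791 + 30.04) = −16.83047.
Balance: K_1 + 12.3×ρ = K_2, so ρ = (K_2 − K_1)/12.3 = 36.1625/12.3 = 2.94 g cm⁻³.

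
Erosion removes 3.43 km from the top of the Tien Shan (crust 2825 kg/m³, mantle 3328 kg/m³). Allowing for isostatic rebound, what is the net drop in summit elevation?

0.518 km

Rebound u = e ρ_c/ρ_m = 3.43 km × 2825/3328 = 2.912 km.
Net surface drop = e − u = 3.43 km − 2.912 km = e (ρ_m − ρ_c)/ρ_m = 0.518 km.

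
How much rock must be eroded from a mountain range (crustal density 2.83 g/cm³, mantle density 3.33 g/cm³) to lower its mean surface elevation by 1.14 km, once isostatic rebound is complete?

Net drop Δ = e − u = e − e ρ_c/ρ_m = e (ρ_m − ρ_c)/ρ_m.
e = Δ ρ_m/(ρ_m − ρ_c) = 1.14 km × 3.33/0.5 = 7.59 km.

7.59 km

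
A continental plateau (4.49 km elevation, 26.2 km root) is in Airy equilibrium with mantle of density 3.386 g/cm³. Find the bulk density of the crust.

ρ_c h = (ρ_m − ρ_c) r → ρ_c (h + r) = ρ_m r → ρ_c = ρ_m r / (h + r).
ρ_c = 3.386 × 26.2 km / (4.49 km + 26.2 km) = 2.89 g/cm³.

2.89 g/cm³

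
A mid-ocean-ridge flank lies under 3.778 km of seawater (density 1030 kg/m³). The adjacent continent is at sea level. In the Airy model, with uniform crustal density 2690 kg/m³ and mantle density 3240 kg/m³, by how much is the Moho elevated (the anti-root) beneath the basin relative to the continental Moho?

Balancing pressure at the compensation depth: replacing crust with seawater at the top is compensated by replacing crust with mantle at the base: d (ρ_c − ρ_w) = a (ρ_m − ρ_c).
a = d (ρ_c − ρ_w)/(ρ_m − ρ_c) = 3.778 km × 1660/550 = 11.4 km.

11.4 km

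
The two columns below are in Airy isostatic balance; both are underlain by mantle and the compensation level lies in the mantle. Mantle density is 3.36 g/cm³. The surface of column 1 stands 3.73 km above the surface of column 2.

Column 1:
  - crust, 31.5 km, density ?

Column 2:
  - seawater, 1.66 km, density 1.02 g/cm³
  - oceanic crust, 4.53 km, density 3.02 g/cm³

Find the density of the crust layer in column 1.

2.79 g/cm³

Take the compensation level at the base of the deeper column (depth z_c below the surface of column 1) and equate Σ ρ_i t_i down to z_c; mantle fills any gap and the z_c terms cancel.
Column 1: 31.5×ρ + (z_c − 31.5)×3.36
Column 2: 3.73×0 + 1.66×1.02 + 4.53×3.02 + (z_c − 3.73 − 6.19)×3.36
The z_c×3.36 term appears on both sides and cancels. Collect the known terms of each column as K = Σ(ρt)_known − 3.36 × (depth of known layers): K_1 = 0 − 3.36×31.5 = −105.84; K_2 = 15.3738 − 3.36×(3.73 + 6.19) = −17.9574.
Balance: K_1 + 31.5×ρ = K_2, so ρ = (K_2 − K_1)/31.5 = 87.8826/31.5 = 2.79 g/cm³.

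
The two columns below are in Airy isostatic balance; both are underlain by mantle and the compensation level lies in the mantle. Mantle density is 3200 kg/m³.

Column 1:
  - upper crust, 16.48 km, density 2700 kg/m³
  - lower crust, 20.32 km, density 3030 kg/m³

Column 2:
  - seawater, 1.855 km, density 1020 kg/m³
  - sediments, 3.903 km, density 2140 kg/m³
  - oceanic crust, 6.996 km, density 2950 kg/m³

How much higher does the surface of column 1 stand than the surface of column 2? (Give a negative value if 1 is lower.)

For any compensation level in the mantle, the mantle terms cancel and isostasy reduces to e = (Σt_1 − Σt_2) − (Σ(ρt)_1 − Σ(ρt)_2) / ρ_m.
Σt_1 = 36.8 km; Σt_2 = 12.754 km; Σ(ρt)_1 = 106065.6; Σ(ρt)_2 = 30882.72 (in km·kg/m³).
e = (36.8 − 12.754) − (106065.6 − 30882.72) / 3200 = 0.551 km.

0.551 km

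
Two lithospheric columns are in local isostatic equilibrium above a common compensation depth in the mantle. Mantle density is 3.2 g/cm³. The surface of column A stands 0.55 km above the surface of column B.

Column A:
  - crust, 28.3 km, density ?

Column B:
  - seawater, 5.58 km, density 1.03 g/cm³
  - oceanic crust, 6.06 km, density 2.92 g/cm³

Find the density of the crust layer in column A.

Take the compensation level at the base of the deeper column (depth z_c below the surface of column A) and equate Σ ρ_i t_i down to z_c; mantle fills any gap and the z_c terms cancel.
Column A: 28.3×ρ + (z_c − 28.3)×3.2
Column B: 0.55×0 + 5.58×1.03 + 6.06×2.92 + (z_c − 0.55 − 11.64)×3.2
The z_c×3.2 term appears on both sides and cancels. Collect the known terms of each column as K = Σ(ρt)_known − 3.2 × (depth of known layers): K_A = 0 − 3.2×28.3 = −90.56; K_B = 23.4426 − 3.2×(0.55 + 11.64) = −15.5654.
Balance: K_A + 28.3×ρ = K_B, so ρ = (K_B − K_A)/28.3 = 74.9946/28.3 = 2.65 g/cm³.

2.65 g/cm³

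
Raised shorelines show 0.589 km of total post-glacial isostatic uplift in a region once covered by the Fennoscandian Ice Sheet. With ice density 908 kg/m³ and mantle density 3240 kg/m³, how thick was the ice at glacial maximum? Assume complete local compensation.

2.1 km

u = t ρ_ice/ρ_m → t = u ρ_m/ρ_ice = 0.589 km × 3240/908 = 2.1 km.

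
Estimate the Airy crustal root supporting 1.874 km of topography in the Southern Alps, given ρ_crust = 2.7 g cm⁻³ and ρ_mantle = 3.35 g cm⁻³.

Balancing pressure at the compensation depth: the weight of the topography is balanced by the buoyancy of the root, ρ_c h = (ρ_m − ρ_c) r.
r = h · ρ_c / (ρ_m − ρ_c) = 1.874 km × 2.7 / (3.35 − 2.7) = 7.78 km.

7.78 km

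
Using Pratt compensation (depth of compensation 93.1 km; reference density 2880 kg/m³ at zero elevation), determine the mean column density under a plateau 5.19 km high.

2730 kg/m³

Pratt balance: ρ_ref D = ρ (D + h).
ρ = ρ_ref D/(D + h) = 2880 × 93.1 km/(93.1 km + 5.19 km) = 2730 kg/m³.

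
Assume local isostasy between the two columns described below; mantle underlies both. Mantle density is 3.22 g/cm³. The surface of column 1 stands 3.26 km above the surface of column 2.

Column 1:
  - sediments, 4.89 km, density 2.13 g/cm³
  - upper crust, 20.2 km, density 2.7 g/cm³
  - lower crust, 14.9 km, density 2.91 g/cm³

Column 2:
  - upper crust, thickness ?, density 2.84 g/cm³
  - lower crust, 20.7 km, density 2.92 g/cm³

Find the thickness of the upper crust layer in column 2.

Take the compensation level at the base of the deeper column (depth z_c below the surface of column 1) and equate Σ ρ_i t_i down to z_c; mantle fills any gap and the z_c terms cancel.
Column 1: 4.89×2.13 + 20.2×2.7 + 14.9×2.91 + (z_c − 39.99)×3.22
Column 2: 3.26×0 + x×2.84 + 20.7×2.92 + (z_c − 3.26 − 20.7 − x)×3.22
The z_c×3.22 term appears on both sides and cancels. Collect the known terms of each column as K = Σ(ρt)_known − 3.22 × (depth of known layers): K_1 = 108.3147 − 3.22×39.99 = −20.4531; K_2 = 60.444 − 3.22×(3.26 + 20.7) = −16.7072.
Balance: K_1 = K_2 − x×(3.22 − 2.84), so x = (K_2 − K_1)/(3.22 − 2.84) = 3.7459/0.38 = 9.86 km.

9.86 km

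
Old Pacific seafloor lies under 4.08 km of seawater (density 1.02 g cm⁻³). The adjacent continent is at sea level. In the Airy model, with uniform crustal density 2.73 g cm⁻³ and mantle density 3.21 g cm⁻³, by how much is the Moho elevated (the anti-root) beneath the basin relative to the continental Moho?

Equating mass per unit area of the two columns: replacing crust with seawater at the top is compensated by replacing crust with mantle at the base: d (ρ_c − ρ_w) = a (ρ_m − ρ_c).
a = d (ρ_c − ρ_w)/(ρ_m − ρ_c) = 4.08 km × 1.71/0.48 = 14.5 km.

14.5 km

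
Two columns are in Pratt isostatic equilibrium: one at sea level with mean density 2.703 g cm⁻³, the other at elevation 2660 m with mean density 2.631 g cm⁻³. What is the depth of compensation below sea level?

97200 m

ρ_ref D = ρ (D + h) → D (ρ_ref − ρ) = ρ h.
D = ρ h/(ρ_ref − ρ) = 2.631 × 2660 m/(2.703 − 2.631) = 97200 m.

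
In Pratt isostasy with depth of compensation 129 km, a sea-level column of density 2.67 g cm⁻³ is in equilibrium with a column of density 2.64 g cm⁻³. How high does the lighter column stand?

ρ_ref D = ρ (D + h) → h = D (ρ_ref − ρ)/ρ.
h = 129 km × (2.67 − 2.64)/2.64 = 1.47 km.

1.47 km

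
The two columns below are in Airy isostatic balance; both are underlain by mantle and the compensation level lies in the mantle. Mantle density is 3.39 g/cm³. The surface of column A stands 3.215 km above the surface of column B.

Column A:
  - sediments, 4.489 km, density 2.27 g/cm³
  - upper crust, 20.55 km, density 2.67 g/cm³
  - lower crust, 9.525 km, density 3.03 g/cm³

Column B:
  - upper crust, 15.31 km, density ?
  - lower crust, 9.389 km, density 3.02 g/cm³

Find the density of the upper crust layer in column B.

Take the compensation level at the base of the deeper column (depth z_c below the surface of column A) and equate Σ ρ_i t_i down to z_c; mantle fills any gap and the z_c terms cancel.
Column A: 4.489×2.27 + 20.55×2.67 + 9.525×3.03 + (z_c − 34.564)×3.39
Column B: 3.215×0 + 15.31×ρ + 9.389×3.02 + (z_c − 3.215 − 24.699)×3.39
The z_c×3.39 term appears on both sides and cancels. Collect the known terms of each column as K = Σ(ρt)_known − 3.39 × (depth of known layers): K_A = 93.91928 − 3.39×34.564 = −23.25268; K_B = 28.35478 − 3.39×(3.215 + 24.699) = −66.27368.
Balance: K_A = K_B + 15.31×ρ, so ρ = (K_A − K_B)/15.31 = 43.021/15.31 = 2.81 g/cm³.

2.81 g/cm³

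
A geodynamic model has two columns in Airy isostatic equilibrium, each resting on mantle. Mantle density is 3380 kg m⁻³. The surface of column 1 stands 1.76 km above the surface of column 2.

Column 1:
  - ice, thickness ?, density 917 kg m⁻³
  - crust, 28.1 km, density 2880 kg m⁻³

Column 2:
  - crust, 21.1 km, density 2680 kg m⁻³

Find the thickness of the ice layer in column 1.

2.71 km

Take the compensation level at the base of the deeper column (depth z_c below the surface of column 1) and equate Σ ρ_i t_i down to z_c; mantle fills any gap and the z_c terms cancel.
Column 1: x×917 + 28.1×2880 + (z_c − 28.1 − x)×3380
Column 2: 1.76×0 + 21.1×2680 + (z_c − 1.76 − 21.1)×3380
The z_c×3380 term appears on both sides and cancels. Collect the known terms of each column as K = Σ(ρt)_known − 3380 × (depth of known layers): K_1 = 80928 − 3380×28.1 = −14050; K_2 = 56548 − 3380×(1.76 + 21.1) = −20718.8.
Balance: K_1 − x×(3380 − 917) = K_2, so x = (K_1 − K_2)/(3380 − 917) = 6668.8/2463 = 2.71 km.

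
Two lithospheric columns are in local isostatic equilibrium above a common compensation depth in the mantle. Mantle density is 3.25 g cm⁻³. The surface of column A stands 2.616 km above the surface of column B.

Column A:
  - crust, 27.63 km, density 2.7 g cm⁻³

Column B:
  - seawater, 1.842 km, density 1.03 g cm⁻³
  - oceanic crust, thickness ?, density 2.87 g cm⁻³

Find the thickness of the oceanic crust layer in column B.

Take the compensation level at the base of the deeper column (depth z_c below the surface of column A) and equate Σ ρ_i t_i down to z_c; mantle fills any gap and the z_c terms cancel.
Column A: 27.63×2.7 + (z_c − 27.63)×3.25
Column B: 2.616×0 + 1.842×1.03 + x×2.87 + (z_c − 2.616 − 1.842 − x)×3.25
The z_c×3.25 term appears on both sides and cancels. Collect the known terms of each column as K = Σ(ρt)_known − 3.25 × (depth of known layers): K_A = 74.601 − 3.25×27.63 = −15.1965; K_B = 1.89726 − 3.25×(2.616 + 1.842) = −12.59124.
Balance: K_A = K_B − x×(3.25 − 2.87), so x = (K_B − K_A)/(3.25 − 2.87) = 2.60526/0.38 = 6.86 km.

6.86 km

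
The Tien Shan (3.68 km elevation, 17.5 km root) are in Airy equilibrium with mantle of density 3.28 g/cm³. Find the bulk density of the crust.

ρ_c h = (ρ_m − ρ_c) r → ρ_c (h + r) = ρ_m r → ρ_c = ρ_m r / (h + r).
ρ_c = 3.28 × 17.5 km / (3.68 km + 17.5 km) = 2.71 g/cm³.

2.71 g/cm³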